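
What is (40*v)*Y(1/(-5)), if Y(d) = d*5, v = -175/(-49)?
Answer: -1000/7 ≈ -142.86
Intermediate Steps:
v = 25/7 (v = -175*(-1/49) = 25/7 ≈ 3.5714)
Y(d) = 5*d
(40*v)*Y(1/(-5)) = (40*(25/7))*(5*(1/(-5))) = 1000*(5*(1*(-1/5)))/7 = 1000*(5*(-1/5))/7 = (1000/7)*(-1) = -1000/7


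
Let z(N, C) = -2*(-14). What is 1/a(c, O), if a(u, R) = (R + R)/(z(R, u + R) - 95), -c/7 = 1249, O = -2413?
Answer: 67/4826 ≈ 0.013883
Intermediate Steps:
c = -8743 (c = -7*1249 = -8743)
z(N, C) = 28
a(u, R) = -2*R/67 (a(u, R) = (R + R)/(28 - 95) = (2*R)/(-67) = (2*R)*(-1/67) = -2*R/67)
1/a(c, O) = 1/(-2/67*(-2413)) = 1/(4826/67) = 67/4826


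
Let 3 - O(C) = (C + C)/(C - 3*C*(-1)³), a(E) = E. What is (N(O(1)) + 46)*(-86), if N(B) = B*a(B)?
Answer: -8987/2 ≈ -4493.5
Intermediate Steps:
O(C) = 5/2 (O(C) = 3 - (C + C)/(C - 3*C*(-1)³) = 3 - 2*C/(C - 3*C*(-1)) = 3 - 2*C/(C + 3*C) = 3 - 2*C/(4*C) = 3 - 2*C*1/(4*C) = 3 - 1*½ = 3 - ½ = 5/2)
N(B) = B² (N(B) = B*B = B²)
(N(O(1)) + 46)*(-86) = ((5/2)² + 46)*(-86) = (25/4 + 46)*(-86) = (209/4)*(-86) = -8987/2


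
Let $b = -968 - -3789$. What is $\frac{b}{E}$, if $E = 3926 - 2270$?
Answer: $\frac{2821}{1656} \approx 1.7035$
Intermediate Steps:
$E = 1656$ ($E = 3926 - 2270 = 1656$)
$b = 2821$ ($b = -968 + 3789 = 2821$)
$\frac{b}{E} = \frac{2821}{1656}$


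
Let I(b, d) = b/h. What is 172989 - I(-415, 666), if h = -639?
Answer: 110539556/639 ≈ 1.7299e+5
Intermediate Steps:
I(b, d) = -b/639 (I(b, d) = b/(-639) = b*(-1/639) = -b/639)
172989 - I(-415, 666) = 172989 - (-1)*(-415)/639 = 172989 - 1*415/639 = 172989 - 415/639 = 110539556/639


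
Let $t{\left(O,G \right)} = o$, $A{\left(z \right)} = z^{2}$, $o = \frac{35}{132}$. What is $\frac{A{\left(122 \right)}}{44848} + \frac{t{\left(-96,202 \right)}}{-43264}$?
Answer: $\frac{5312418247}{16007506944} \approx 0.33187$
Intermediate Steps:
$o = \frac{35}{132}$ ($o = 35 \cdot \frac{1}{132} = \frac{35}{132} \approx 0.26515$)
$t{\left(O,G \right)} = \frac{35}{132}$
$\frac{A{\left(122 \right)}}{44848} + \frac{t{\left(-96,202 \right)}}{-43264} = \frac{122^{2}}{44848} + \frac{35}{132 \left(-43264\right)} = 14884 \cdot \frac{1}{44848} + \frac{35}{132} \left(- \frac{1}{43264}\right) = \frac{3721}{11212} - \frac{35}{5710848} = \frac{5312418247}{16007506944}$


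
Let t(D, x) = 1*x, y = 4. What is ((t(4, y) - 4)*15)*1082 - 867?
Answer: -867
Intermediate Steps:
t(D, x) = x
((t(4, y) - 4)*15)*1082 - 867 = ((4 - 4)*15)*1082 - 867 = (0*15)*1082 - 867 = 0*1082 - 867 = 0 - 867 = -867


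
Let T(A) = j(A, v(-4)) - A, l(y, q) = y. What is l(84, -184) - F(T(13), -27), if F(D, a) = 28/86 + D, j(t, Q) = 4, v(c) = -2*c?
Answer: 3985/43 ≈ 92.674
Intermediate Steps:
T(A) = 4 - A
F(D, a) = 14/43 + D (F(D, a) = 28*(1/86) + D = 14/43 + D)
l(84, -184) - F(T(13), -27) = 84 - (14/43 + (4 - 1*13)) = 84 - (14/43 + (4 - 13)) = 84 - (14/43 - 9) = 84 - 1*(-373/43) = 84 + 373/43 = 3985/43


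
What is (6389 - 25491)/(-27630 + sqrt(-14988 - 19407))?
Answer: 35185884/50896753 + 19102*I*sqrt(34395)/763451295 ≈ 0.69132 + 0.0046403*I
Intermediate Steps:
(6389 - 25491)/(-27630 + sqrt(-14988 - 19407)) = -19102/(-27630 + sqrt(-34395)) = -19102/(-27630 + I*sqrt(34395))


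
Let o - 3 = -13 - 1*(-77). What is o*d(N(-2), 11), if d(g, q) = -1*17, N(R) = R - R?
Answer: -1139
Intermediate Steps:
N(R) = 0
d(g, q) = -17
o = 67 (o = 3 + (-13 - 1*(-77)) = 3 + (-13 + 77) = 3 + 64 = 67)
o*d(N(-2), 11) = 67*(-17) = -1139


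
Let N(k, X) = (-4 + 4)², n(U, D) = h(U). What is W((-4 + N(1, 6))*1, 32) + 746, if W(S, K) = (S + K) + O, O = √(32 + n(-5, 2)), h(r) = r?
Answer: 774 + 3*√3 ≈ 779.20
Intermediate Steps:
n(U, D) = U
N(k, X) = 0 (N(k, X) = 0² = 0)
O = 3*√3 (O = √(32 - 5) = √27 = 3*√3 ≈ 5.1962)
W(S, K) = K + S + 3*√3 (W(S, K) = (S + K) + 3*√3 = (K + S) + 3*√3 = K + S + 3*√3)
W((-4 + N(1, 6))*1, 32) + 746 = (32 + (-4 + 0)*1 + 3*√3) + 746 = (32 - 4*1 + 3*√3) + 746 = (32 - 4 + 3*√3) + 746 = (28 + 3*√3) + 746 = 774 + 3*√3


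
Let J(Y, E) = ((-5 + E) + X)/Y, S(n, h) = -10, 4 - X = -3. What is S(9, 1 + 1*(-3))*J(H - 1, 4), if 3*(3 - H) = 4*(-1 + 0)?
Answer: -18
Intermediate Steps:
X = 7 (X = 4 - 1*(-3) = 4 + 3 = 7)
H = 13/3 (H = 3 - 4*(-1 + 0)/3 = 3 - 4*(-1)/3 = 3 - 1/3*(-4) = 3 + 4/3 = 13/3 ≈ 4.3333)
J(Y, E) = (2 + E)/Y (J(Y, E) = ((-5 + E) + 7)/Y = (2 + E)/Y)
S(9, 1 + 1*(-3))*J(H - 1, 4) = -10*(2 + 4)/(13/3 - 1) = -10*6/10/3 = -3*6 = -10*9/5 = -18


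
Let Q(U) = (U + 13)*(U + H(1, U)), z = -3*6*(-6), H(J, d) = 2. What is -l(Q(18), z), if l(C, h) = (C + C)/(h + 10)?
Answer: -620/59 ≈ -10.508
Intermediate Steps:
z = 108 (z = -18*(-6) = 108)
Q(U) = (2 + U)*(13 + U) (Q(U) = (U + 13)*(U + 2) = (13 + U)*(2 + U) = (2 + U)*(13 + U))
l(C, h) = 2*C/(10 + h) (l(C, h) = (2*C)/(10 + h) = 2*C/(10 + h))
-l(Q(18), z) = -2*(26 + 18² + 15*18)/(10 + 108) = -2*(26 + 324 + 270)/118 = -2*620/118 = -1*620/59 = -620/59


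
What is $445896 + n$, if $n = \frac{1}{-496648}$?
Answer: $\frac{221453356607}{496648} \approx 4.459 \cdot 10^{5}$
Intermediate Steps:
$n = - \frac{1}{496648} \approx -2.0135 \cdot 10^{-6}$
$445896 + n = 445896 - \frac{1}{496648} = \frac{221453356607}{496648}$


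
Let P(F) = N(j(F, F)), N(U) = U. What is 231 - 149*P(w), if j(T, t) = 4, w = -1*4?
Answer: -365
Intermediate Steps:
w = -4
P(F) = 4
231 - 149*P(w) = 231 - 149*4 = 231 - 596 = -365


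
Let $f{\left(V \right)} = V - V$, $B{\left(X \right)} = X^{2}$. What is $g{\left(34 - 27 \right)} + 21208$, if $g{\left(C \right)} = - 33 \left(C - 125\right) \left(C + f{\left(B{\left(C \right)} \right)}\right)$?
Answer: $48466$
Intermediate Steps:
$f{\left(V \right)} = 0$
$g{\left(C \right)} = C \left(4125 - 33 C\right)$ ($g{\left(C \right)} = - 33 \left(C - 125\right) \left(C + 0\right) = - 33 \left(-125 + C\right) C = \left(4125 - 33 C\right) C = C \left(4125 - 33 C\right)$)
$g{\left(34 - 27 \right)} + 21208 = 33 \left(34 - 27\right) \left(125 - \left(34 - 27\right)\right) + 21208 = 33 \cdot 7 \left(125 - 7\right) + 21208 = 33 \cdot 7 \cdot 118 + 21208 = 27258 + 21208 = 48466$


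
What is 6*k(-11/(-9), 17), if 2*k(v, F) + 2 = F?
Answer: 45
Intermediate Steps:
k(v, F) = -1 + F/2
6*k(-11/(-9), 17) = 6*(-1 + (½)*17) = 6*(-1 + 17/2) = 6*(15/2) = 45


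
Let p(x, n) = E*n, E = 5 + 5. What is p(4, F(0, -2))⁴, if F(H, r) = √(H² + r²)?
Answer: 160000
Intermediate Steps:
E = 10
p(x, n) = 10*n
p(4, F(0, -2))⁴ = (10*√(0² + (-2)²))⁴ = (10*√(0 + 4))⁴ = (10*√4)⁴ = (10*2)⁴ = 20⁴ = 160000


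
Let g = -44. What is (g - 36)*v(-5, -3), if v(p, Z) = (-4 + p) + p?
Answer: 1120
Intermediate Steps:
v(p, Z) = -4 + 2*p
(g - 36)*v(-5, -3) = (-44 - 36)*(-4 + 2*(-5)) = -80*(-4 - 10) = -80*(-14) = 1120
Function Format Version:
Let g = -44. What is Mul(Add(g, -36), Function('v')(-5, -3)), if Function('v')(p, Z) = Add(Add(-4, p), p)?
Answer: 1120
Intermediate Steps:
Function('v')(p, Z) = Add(-4, Mul(2, p))
Mul(Add(g, -36), Function('v')(-5, -3)) = Mul(Add(-44, -36), Add(-4, Mul(2, -5))) = Mul(-80, Add(-4, -10)) = Mul(-80, -14) = 1120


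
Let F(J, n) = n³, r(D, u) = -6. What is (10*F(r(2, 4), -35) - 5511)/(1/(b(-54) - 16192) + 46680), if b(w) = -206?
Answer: -7121011878/765458639 ≈ -9.3029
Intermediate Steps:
(10*F(r(2, 4), -35) - 5511)/(1/(b(-54) - 16192) + 46680) = (10*(-35)³ - 5511)/(1/(-206 - 16192) + 46680) = (10*(-42875) - 5511)/(1/(-16398) + 46680) = (-428750 - 5511)/(-1/16398 + 46680) = -434261/765458639/16398 = -434261*16398/765458639 = -7121011878/765458639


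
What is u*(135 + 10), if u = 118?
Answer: 17110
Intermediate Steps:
u*(135 + 10) = 118*(135 + 10) = 118*145 = 17110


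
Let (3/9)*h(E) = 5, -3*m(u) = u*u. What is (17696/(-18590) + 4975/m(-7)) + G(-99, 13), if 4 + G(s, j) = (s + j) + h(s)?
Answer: -173320552/455455 ≈ -380.54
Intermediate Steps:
m(u) = -u**2/3 (m(u) = -u*u/3 = -u**2/3)
h(E) = 15 (h(E) = 3*5 = 15)
G(s, j) = 11 + j + s (G(s, j) = -4 + ((s + j) + 15) = -4 + ((j + s) + 15) = -4 + (15 + j + s) = 11 + j + s)
(17696/(-18590) + 4975/m(-7)) + G(-99, 13) = (17696/(-18590) + 4975/((-1/3*(-7)**2))) + (11 + 13 - 99) = (17696*(-1/18590) + 4975/((-1/3*49))) - 75 = (-8848/9295 + 4975/(-49/3)) - 75 = (-8848/9295 + 4975*(-3/49)) - 75 = (-8848/9295 - 14925/49) - 75 = -139161427/455455 - 75 = -173320552/455455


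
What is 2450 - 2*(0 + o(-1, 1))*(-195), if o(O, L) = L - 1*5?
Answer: 890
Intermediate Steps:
o(O, L) = -5 + L (o(O, L) = L - 5 = -5 + L)
2450 - 2*(0 + o(-1, 1))*(-195) = 2450 - 2*(0 + (-5 + 1))*(-195) = 2450 - 2*(0 - 4)*(-195) = 2450 - 2*(-4)*(-195) = 2450 - (-8)*(-195) = 2450 - 1*1560 = 2450 - 1560 = 890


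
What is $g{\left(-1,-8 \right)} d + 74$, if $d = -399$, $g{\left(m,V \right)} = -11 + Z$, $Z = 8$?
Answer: $1271$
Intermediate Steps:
$g{\left(m,V \right)} = -3$ ($g{\left(m,V \right)} = -11 + 8 = -3$)
$g{\left(-1,-8 \right)} d + 74 = \left(-3\right) \left(-399\right) + 74 = 1197 + 74 = 1271$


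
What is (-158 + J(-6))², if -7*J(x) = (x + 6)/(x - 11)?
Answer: 24964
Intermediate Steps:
J(x) = -(6 + x)/(7*(-11 + x)) (J(x) = -(x + 6)/(7*(x - 11)) = -(6 + x)/(7*(-11 + x)))
(-158 + J(-6))² = (-158 + (-6 - 1*(-6))/(7*(-11 - 6)))² = (-158 + (⅐)*(-6 + 6)/(-17))² = (-158 + (⅐)*(-1/17)*0)² = (-158 + 0)² = (-158)² = 24964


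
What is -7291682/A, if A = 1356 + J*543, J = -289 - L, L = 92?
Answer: 7291682/205527 ≈ 35.478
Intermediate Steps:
J = -381 (J = -289 - 1*92 = -289 - 92 = -381)
A = -205527 (A = 1356 - 381*543 = 1356 - 206883 = -205527)
-7291682/A = -7291682/(-205527) = -7291682*(-1/205527) = 7291682/205527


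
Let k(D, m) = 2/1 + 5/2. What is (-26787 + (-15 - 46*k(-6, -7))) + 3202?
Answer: -23807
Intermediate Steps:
k(D, m) = 9/2 (k(D, m) = 2*1 + 5*(1/2) = 2 + 5/2 = 9/2)
(-26787 + (-15 - 46*k(-6, -7))) + 3202 = (-26787 + (-15 - 46*9/2)) + 3202 = (-26787 + (-15 - 207)) + 3202 = (-26787 - 222) + 3202 = -27009 + 3202 = -23807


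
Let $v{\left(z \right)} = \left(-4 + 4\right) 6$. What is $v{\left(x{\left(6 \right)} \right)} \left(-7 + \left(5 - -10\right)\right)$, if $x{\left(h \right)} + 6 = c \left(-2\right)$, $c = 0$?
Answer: $0$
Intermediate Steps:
$x{\left(h \right)} = -6$ ($x{\left(h \right)} = -6 + 0 \left(-2\right) = -6 + 0 = -6$)
$v{\left(z \right)} = 0$ ($v{\left(z \right)} = 0 \cdot 6 = 0$)
$v{\left(x{\left(6 \right)} \right)} \left(-7 + \left(5 - -10\right)\right) = 0 \left(-7 + \left(5 - -10\right)\right) = 0 \left(-7 + \left(5 + 10\right)\right) = 0 \left(-7 + 15\right) = 0 \cdot 8 = 0$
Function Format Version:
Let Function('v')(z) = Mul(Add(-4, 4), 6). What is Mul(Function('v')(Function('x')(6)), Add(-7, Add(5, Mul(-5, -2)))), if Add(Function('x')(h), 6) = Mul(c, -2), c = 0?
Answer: 0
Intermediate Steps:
Function('x')(h) = -6 (Function('x')(h) = Add(-6, Mul(0, -2)) = Add(-6, 0) = -6)
Function('v')(z) = 0 (Function('v')(z) = Mul(0, 6) = 0)
Mul(Function('v')(Function('x')(6)), Add(-7, Add(5, Mul(-5, -2)))) = Mul(0, Add(-7, Add(5, Mul(-5, -2)))) = Mul(0, Add(-7, Add(5, 10))) = Mul(0, Add(-7, 15)) = Mul(0, 8) = 0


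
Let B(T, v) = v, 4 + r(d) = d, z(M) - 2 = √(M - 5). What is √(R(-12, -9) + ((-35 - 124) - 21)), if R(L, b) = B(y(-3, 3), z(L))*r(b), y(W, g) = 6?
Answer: √(-206 - 13*I*√17) ≈ 1.8519 - 14.472*I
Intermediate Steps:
z(M) = 2 + √(-5 + M) (z(M) = 2 + √(M - 5) = 2 + √(-5 + M))
r(d) = -4 + d
R(L, b) = (-4 + b)*(2 + √(-5 + L)) (R(L, b) = (2 + √(-5 + L))*(-4 + b) = (-4 + b)*(2 + √(-5 + L)))
√(R(-12, -9) + ((-35 - 124) - 21)) = √((-4 - 9)*(2 + √(-5 - 12)) + ((-35 - 124) - 21)) = √(-13*(2 + √(-17)) + (-159 - 21)) = √(-13*(2 + I*√17) - 180) = √((-26 - 13*I*√17) - 180) = √(-206 - 13*I*√17)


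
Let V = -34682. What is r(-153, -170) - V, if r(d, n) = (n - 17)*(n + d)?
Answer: 95083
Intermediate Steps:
r(d, n) = (-17 + n)*(d + n)
r(-153, -170) - V = ((-170)² - 17*(-153) - 17*(-170) - 153*(-170)) - 1*(-34682) = (28900 + 2601 + 2890 + 26010) + 34682 = 60401 + 34682 = 95083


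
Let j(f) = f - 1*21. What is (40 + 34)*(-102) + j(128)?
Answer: -7441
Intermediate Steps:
j(f) = -21 + f (j(f) = f - 21 = -21 + f)
(40 + 34)*(-102) + j(128) = (40 + 34)*(-102) + (-21 + 128) = 74*(-102) + 107 = -7548 + 107 = -7441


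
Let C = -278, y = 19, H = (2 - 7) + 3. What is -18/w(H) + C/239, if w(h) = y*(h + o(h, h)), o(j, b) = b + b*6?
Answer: -40105/36328 ≈ -1.1040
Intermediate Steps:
H = -2 (H = -5 + 3 = -2)
o(j, b) = 7*b (o(j, b) = b + 6*b = 7*b)
w(h) = 152*h (w(h) = 19*(h + 7*h) = 19*(8*h) = 152*h)
-18/w(H) + C/239 = -18/(152*(-2)) - 278/239 = -18/(-304) - 278*1/239 = -18*(-1/304) - 278/239 = 9/152 - 278/239 = -40105/36328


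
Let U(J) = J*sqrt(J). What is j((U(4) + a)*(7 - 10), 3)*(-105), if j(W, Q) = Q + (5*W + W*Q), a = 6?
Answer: 34965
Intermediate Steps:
U(J) = J**(3/2)
j(W, Q) = Q + 5*W + Q*W (j(W, Q) = Q + (5*W + Q*W) = Q + 5*W + Q*W)
j((U(4) + a)*(7 - 10), 3)*(-105) = (3 + 5*((4**(3/2) + 6)*(7 - 10)) + 3*((4**(3/2) + 6)*(7 - 10)))*(-105) = (3 + 5*((8 + 6)*(-3)) + 3*((8 + 6)*(-3)))*(-105) = (3 + 5*(14*(-3)) + 3*(14*(-3)))*(-105) = (3 + 5*(-42) + 3*(-42))*(-105) = (3 - 210 - 126)*(-105) = -333*(-105) = 34965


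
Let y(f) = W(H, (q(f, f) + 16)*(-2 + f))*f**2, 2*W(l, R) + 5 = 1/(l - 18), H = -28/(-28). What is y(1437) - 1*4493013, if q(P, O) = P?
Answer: -165174888/17 ≈ -9.7162e+6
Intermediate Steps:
H = 1 (H = -28*(-1/28) = 1)
W(l, R) = -5/2 + 1/(2*(-18 + l)) (W(l, R) = -5/2 + 1/(2*(l - 18)) = -5/2 + 1/(2*(-18 + l)))
y(f) = -43*f**2/17 (y(f) = ((91 - 5*1)/(2*(-18 + 1)))*f**2 = ((1/2)*(91 - 5)/(-17))*f**2 = ((1/2)*(-1/17)*86)*f**2 = -43*f**2/17)
y(1437) - 1*4493013 = -43/17*1437**2 - 1*4493013 = -43/17*2064969 - 4493013 = -88793667/17 - 4493013 = -165174888/17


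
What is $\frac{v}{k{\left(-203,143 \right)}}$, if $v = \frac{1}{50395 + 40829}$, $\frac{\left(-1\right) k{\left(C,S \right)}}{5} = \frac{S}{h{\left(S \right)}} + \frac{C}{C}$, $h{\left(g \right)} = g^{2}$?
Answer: $- \frac{143}{65681280} \approx -2.1772 \cdot 10^{-6}$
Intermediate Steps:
$k{\left(C,S \right)} = -5 - \frac{5}{S}$ ($k{\left(C,S \right)} = - 5 \left(\frac{S}{S^{2}} + \frac{C}{C}\right) = - 5 \left(\frac{S}{S^{2}} + 1\right) = - 5 \left(\frac{1}{S} + 1\right) = - 5 \left(1 + \frac{1}{S}\right) = -5 - \frac{5}{S}$)
$v = \frac{1}{91224} \approx 1.0962 \cdot 10^{-5}$
$\frac{v}{k{\left(-203,143 \right)}} = \frac{1}{91224 \left(-5 - \frac{5}{143}\right)} = \frac{1}{91224 \left(- \frac{720}{143}\right)} = \frac{1}{91224} \left(- \frac{143}{720}\right) = - \frac{143}{65681280}$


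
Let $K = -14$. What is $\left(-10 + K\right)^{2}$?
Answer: $576$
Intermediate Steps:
$\left(-10 + K\right)^{2} = \left(-10 - 14\right)^{2} = \left(-24\right)^{2} = 576$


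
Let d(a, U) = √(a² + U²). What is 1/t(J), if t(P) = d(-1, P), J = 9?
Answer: √82/82 ≈ 0.11043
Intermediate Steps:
d(a, U) = √(U² + a²)
t(P) = √(1 + P²) (t(P) = √(P² + (-1)²) = √(P² + 1) = √(1 + P²))
1/t(J) = 1/(√(1 + 9²)) = 1/(√(1 + 81)) = 1/(√82) = √82/82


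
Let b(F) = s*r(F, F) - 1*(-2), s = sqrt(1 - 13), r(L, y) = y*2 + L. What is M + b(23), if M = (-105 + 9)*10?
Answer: -958 + 138*I*sqrt(3) ≈ -958.0 + 239.02*I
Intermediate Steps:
r(L, y) = L + 2*y (r(L, y) = 2*y + L = L + 2*y)
M = -960 (M = -96*10 = -960)
s = 2*I*sqrt(3) (s = sqrt(-12) = 2*I*sqrt(3) ≈ 3.4641*I)
b(F) = 2 + 6*I*F*sqrt(3) (b(F) = (2*I*sqrt(3))*(F + 2*F) - 1*(-2) = (2*I*sqrt(3))*(3*F) + 2 = 6*I*F*sqrt(3) + 2 = 2 + 6*I*F*sqrt(3))
M + b(23) = -960 + (2 + 6*I*23*sqrt(3)) = -960 + (2 + 138*I*sqrt(3)) = -958 + 138*I*sqrt(3)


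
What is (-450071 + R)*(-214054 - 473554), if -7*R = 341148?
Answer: 2400883035160/7 ≈ 3.4298e+11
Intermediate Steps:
R = -341148/7 (R = -1/7*341148 = -341148/7 ≈ -48735.)
(-450071 + R)*(-214054 - 473554) = (-450071 - 341148/7)*(-214054 - 473554) = -3491645/7*(-687608) = 2400883035160/7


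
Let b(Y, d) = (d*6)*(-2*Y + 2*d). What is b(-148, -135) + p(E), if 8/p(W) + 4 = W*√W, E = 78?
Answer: -1249216016/59317 + 78*√78/59317 ≈ -21060.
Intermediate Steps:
p(W) = 8/(-4 + W^(3/2)) (p(W) = 8/(-4 + W*√W) = 8/(-4 + W^(3/2)))
b(Y, d) = 6*d*(-2*Y + 2*d) (b(Y, d) = (6*d)*(-2*Y + 2*d) = 6*d*(-2*Y + 2*d))
b(-148, -135) + p(E) = 12*(-135)*(-135 - 1*(-148)) + 8/(-4 + 78^(3/2)) = 12*(-135)*(-135 + 148) + 8/(-4 + 78*√78) = 12*(-135)*13 + 8/(-4 + 78*√78) = -21060 + 8/(-4 + 78*√78)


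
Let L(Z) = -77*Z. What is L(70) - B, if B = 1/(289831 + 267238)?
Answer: -3002601911/557069 ≈ -5390.0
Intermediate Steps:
B = 1/557069 ≈ 1.7951e-6
L(70) - B = -77*70 - 1*1/557069 = -5390 - 1/557069 = -3002601911/557069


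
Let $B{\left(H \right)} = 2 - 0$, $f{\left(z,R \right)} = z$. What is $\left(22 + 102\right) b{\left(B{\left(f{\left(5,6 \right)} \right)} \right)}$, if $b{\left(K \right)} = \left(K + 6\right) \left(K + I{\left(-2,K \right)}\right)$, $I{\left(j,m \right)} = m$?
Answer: $3968$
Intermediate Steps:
$B{\left(H \right)} = 2$ ($B{\left(H \right)} = 2 + 0 = 2$)
$b{\left(K \right)} = 2 K \left(6 + K\right)$ ($b{\left(K \right)} = \left(K + 6\right) \left(K + K\right) = \left(6 + K\right) 2 K = 2 K \left(6 + K\right)$)
$\left(22 + 102\right) b{\left(B{\left(f{\left(5,6 \right)} \right)} \right)} = \left(22 + 102\right) 2 \cdot 2 \left(6 + 2\right) = 124 \cdot 2 \cdot 2 \cdot 8 = 124 \cdot 32 = 3968$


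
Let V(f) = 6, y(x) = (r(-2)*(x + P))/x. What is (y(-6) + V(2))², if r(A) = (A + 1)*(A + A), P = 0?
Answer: 100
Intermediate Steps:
r(A) = 2*A*(1 + A) (r(A) = (1 + A)*(2*A) = 2*A*(1 + A))
y(x) = 4 (y(x) = ((2*(-2)*(1 - 2))*(x + 0))/x = ((2*(-2)*(-1))*x)/x = (4*x)/x = 4)
(y(-6) + V(2))² = (4 + 6)² = 10² = 100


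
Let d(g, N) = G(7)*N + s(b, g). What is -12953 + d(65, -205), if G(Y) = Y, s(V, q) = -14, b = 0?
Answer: -14402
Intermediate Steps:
d(g, N) = -14 + 7*N (d(g, N) = 7*N - 14 = -14 + 7*N)
-12953 + d(65, -205) = -12953 + (-14 + 7*(-205)) = -12953 + (-14 - 1435) = -12953 - 1449 = -14402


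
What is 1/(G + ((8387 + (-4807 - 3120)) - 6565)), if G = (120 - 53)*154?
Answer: 1/4213 ≈ 0.00023736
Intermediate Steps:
G = 10318 (G = 67*154 = 10318)
1/(G + ((8387 + (-4807 - 3120)) - 6565)) = 1/(10318 + ((8387 + (-4807 - 3120)) - 6565)) = 1/(10318 + ((8387 - 7927) - 6565)) = 1/(10318 + (460 - 6565)) = 1/(10318 - 6105) = 1/4213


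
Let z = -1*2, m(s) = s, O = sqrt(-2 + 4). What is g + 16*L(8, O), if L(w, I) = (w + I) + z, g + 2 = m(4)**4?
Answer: 350 + 16*sqrt(2) ≈ 372.63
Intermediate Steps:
O = sqrt(2) ≈ 1.4142
g = 254 (g = -2 + 4**4 = -2 + 256 = 254)
z = -2
L(w, I) = -2 + I + w (L(w, I) = (w + I) - 2 = (I + w) - 2 = -2 + I + w)
g + 16*L(8, O) = 254 + 16*(-2 + sqrt(2) + 8) = 254 + 16*(6 + sqrt(2)) = 254 + (96 + 16*sqrt(2)) = 350 + 16*sqrt(2)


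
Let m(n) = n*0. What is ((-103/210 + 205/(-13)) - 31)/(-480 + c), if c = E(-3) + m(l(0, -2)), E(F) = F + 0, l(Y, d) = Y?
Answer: 129019/1318590 ≈ 0.097846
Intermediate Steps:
m(n) = 0
E(F) = F
c = -3 (c = -3 + 0 = -3)
((-103/210 + 205/(-13)) - 31)/(-480 + c) = ((-103/210 + 205/(-13)) - 31)/(-480 - 3) = ((-103*1/210 + 205*(-1/13)) - 31)/(-483) = ((-103/210 - 205/13) - 31)*(-1/483) = (-44389/2730 - 31)*(-1/483) = -129019/2730*(-1/483) = 129019/1318590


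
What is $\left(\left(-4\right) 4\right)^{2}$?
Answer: $256$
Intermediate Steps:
$\left(\left(-4\right) 4\right)^{2} = \left(-16\right)^{2} = 256$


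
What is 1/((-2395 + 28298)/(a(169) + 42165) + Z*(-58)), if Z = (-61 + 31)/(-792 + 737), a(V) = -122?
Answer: -462473/14346031 ≈ -0.032237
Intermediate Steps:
Z = 6/11 (Z = -30/(-55) = -30*(-1/55) = 6/11 ≈ 0.54545)
1/((-2395 + 28298)/(a(169) + 42165) + Z*(-58)) = 1/((-2395 + 28298)/(-122 + 42165) + (6/11)*(-58)) = 1/(25903/42043 - 348/11) = 1/(-14346031/462473) = -462473/14346031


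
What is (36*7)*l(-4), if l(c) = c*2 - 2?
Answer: -2520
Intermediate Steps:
l(c) = -2 + 2*c (l(c) = 2*c - 2 = -2 + 2*c)
(36*7)*l(-4) = (36*7)*(-2 + 2*(-4)) = 252*(-2 - 8) = 252*(-10) = -2520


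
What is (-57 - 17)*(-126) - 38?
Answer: 9286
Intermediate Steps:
(-57 - 17)*(-126) - 38 = -74*(-126) - 38 = 9324 - 38 = 9286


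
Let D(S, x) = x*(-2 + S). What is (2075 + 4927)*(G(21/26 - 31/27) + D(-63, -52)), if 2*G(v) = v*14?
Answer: 922352843/39 ≈ 2.3650e+7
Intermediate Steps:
G(v) = 7*v (G(v) = (v*14)/2 = (14*v)/2 = 7*v)
(2075 + 4927)*(G(21/26 - 31/27) + D(-63, -52)) = (2075 + 4927)*(7*(21/26 - 31/27) - 52*(-2 - 63)) = 7002*(7*(21*(1/26) - 31*1/27) - 52*(-65)) = 7002*(7*(21/26 - 31/27) + 3380) = 7002*(7*(-239/702) + 3380) = 7002*(-1673/702 + 3380) = 7002*(2371087/702) = 922352843/39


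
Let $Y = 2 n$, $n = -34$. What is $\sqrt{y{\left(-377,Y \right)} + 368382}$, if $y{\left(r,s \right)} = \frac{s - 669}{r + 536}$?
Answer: $\frac{\sqrt{9312948159}}{159} \approx 606.94$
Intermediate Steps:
$Y = -68$ ($Y = 2 \left(-34\right) = -68$)
$y{\left(r,s \right)} = \frac{-669 + s}{536 + r}$
$\sqrt{y{\left(-377,Y \right)} + 368382} = \sqrt{\frac{-669 - 68}{536 - 377} + 368382} = \sqrt{\frac{1}{159} \left(-737\right) + 368382} = \sqrt{- \frac{737}{159} + 368382} = \sqrt{\frac{58572001}{159}} = \frac{\sqrt{9312948159}}{159}$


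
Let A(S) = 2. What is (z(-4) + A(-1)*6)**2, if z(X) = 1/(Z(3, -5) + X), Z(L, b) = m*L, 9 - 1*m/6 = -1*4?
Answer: 7623121/52900 ≈ 144.10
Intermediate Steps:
m = 78 (m = 54 - (-6)*4 = 54 - 6*(-4) = 54 + 24 = 78)
Z(L, b) = 78*L
z(X) = 1/(234 + X) (z(X) = 1/(78*3 + X) = 1/(234 + X))
(z(-4) + A(-1)*6)**2 = (1/(234 - 4) + 2*6)**2 = (1/230 + 12)**2 = (2761/230)**2 = 7623121/52900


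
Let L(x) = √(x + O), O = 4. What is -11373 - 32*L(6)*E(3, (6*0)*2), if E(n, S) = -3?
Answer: -11373 + 96*√10 ≈ -11069.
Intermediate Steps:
L(x) = √(4 + x) (L(x) = √(x + 4) = √(4 + x))
-11373 - 32*L(6)*E(3, (6*0)*2) = -11373 - 32*√(4 + 6)*(-3) = -11373 - 32*√10*(-3) = -11373 - (-96)*√10 = -11373 + 96*√10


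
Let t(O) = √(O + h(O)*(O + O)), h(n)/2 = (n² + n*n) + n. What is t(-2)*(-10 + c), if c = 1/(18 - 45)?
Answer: -1355*I*√2/27 ≈ -70.973*I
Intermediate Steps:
h(n) = 2*n + 4*n² (h(n) = 2*((n² + n*n) + n) = 2*((n² + n²) + n) = 2*(2*n² + n) = 2*(n + 2*n²) = 2*n + 4*n²)
c = -1/27 (c = 1/(-27) = -1/27 ≈ -0.037037)
t(O) = √(O + 4*O²*(1 + 2*O)) (t(O) = √(O + (2*O*(1 + 2*O))*(O + O)) = √(O + (2*O*(1 + 2*O))*(2*O)) = √(O + 4*O²*(1 + 2*O)))
t(-2)*(-10 + c) = √(-2*(1 + 4*(-2)*(1 + 2*(-2))))*(-10 - 1/27) = √(-2*(1 + 4*(-2)*(1 - 4)))*(-271/27) = √(-2*(1 + 4*(-2)*(-3)))*(-271/27) = √(-2*(1 + 24))*(-271/27) = √(-2*25)*(-271/27) = √(-50)*(-271/27) = (5*I*√2)*(-271/27) = -1355*I*√2/27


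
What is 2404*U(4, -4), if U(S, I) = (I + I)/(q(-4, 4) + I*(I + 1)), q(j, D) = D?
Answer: -1202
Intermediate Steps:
U(S, I) = 2*I/(4 + I*(1 + I)) (U(S, I) = (I + I)/(4 + I*(I + 1)) = (2*I)/(4 + I*(1 + I)) = 2*I/(4 + I*(1 + I)))
2404*U(4, -4) = 2404*(2*(-4)/(4 - 4 + (-4)**2)) = 2404*(2*(-4)/(4 - 4 + 16)) = 2404*(2*(-4)/16) = 2404*(2*(-4)*(1/16)) = 2404*(-1/2) = -1202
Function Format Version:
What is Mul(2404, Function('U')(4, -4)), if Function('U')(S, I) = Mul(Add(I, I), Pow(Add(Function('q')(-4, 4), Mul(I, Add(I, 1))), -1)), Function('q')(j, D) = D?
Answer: -1202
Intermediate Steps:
Function('U')(S, I) = Mul(2, I, Pow(Add(4, Mul(I, Add(1, I))), -1)) (Function('U')(S, I) = Mul(Add(I, I), Pow(Add(4, Mul(I, Add(I, 1))), -1)) = Mul(Mul(2, I), Pow(Add(4, Mul(I, Add(1, I))), -1)) = Mul(2, I, Pow(Add(4, Mul(I, Add(1, I))), -1)))
Mul(2404, Function('U')(4, -4)) = Mul(2404, Mul(2, -4, Pow(Add(4, -4, Pow(-4, 2)), -1))) = Mul(2404, Mul(2, -4, Pow(Add(4, -4, 16), -1))) = Mul(2404, Mul(2, -4, Pow(16, -1))) = Mul(2404, Mul(2, -4, Rational(1, 16))) = Mul(2404, Rational(-1, 2)) = -1202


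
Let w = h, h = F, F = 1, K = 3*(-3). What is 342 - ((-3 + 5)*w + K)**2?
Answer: 293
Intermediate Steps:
K = -9
h = 1
w = 1
342 - ((-3 + 5)*w + K)**2 = 342 - ((-3 + 5)*1 - 9)**2 = 342 - (2*1 - 9)**2 = 342 - (2 - 9)**2 = 342 - 1*(-7)**2 = 342 - 1*49 = 342 - 49 = 293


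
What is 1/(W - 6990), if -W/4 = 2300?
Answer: -1/16190 ≈ -6.1766e-5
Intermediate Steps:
W = -9200 (W = -4*2300 = -9200)
1/(W - 6990) = 1/(-9200 - 6990) = 1/(-16190) = -1/16190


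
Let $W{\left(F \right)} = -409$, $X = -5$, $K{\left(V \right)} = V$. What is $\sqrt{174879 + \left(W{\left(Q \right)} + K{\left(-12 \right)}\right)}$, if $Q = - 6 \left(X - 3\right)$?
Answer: $\sqrt{174458} \approx 417.68$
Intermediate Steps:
$Q = 48$ ($Q = - 6 \left(-5 - 3\right) = \left(-6\right) \left(-8\right) = 48$)
$\sqrt{174879 + \left(W{\left(Q \right)} + K{\left(-12 \right)}\right)} = \sqrt{174879 - 421} = \sqrt{174458}$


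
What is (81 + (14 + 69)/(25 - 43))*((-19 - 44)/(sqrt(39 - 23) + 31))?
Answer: -275/2 ≈ -137.50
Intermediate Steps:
(81 + (14 + 69)/(25 - 43))*((-19 - 44)/(sqrt(39 - 23) + 31)) = (81 + 83/(-18))*(-63/(sqrt(16) + 31)) = (81 + 83*(-1/18))*(-63/(4 + 31)) = (81 - 83/18)*(-63/35) = 1375*(-63*1/35)/18 = (1375/18)*(-9/5) = -275/2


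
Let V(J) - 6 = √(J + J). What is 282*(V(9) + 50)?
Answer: 15792 + 846*√2 ≈ 16988.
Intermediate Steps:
V(J) = 6 + √2*√J (V(J) = 6 + √(J + J) = 6 + √(2*J) = 6 + √2*√J)
282*(V(9) + 50) = 282*((6 + √2*√9) + 50) = 282*((6 + √2*3) + 50) = 282*((6 + 3*√2) + 50) = 282*(56 + 3*√2) = 15792 + 846*√2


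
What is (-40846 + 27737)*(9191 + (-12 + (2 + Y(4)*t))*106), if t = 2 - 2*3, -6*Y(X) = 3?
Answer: -109368387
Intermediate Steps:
Y(X) = -½ (Y(X) = -⅙*3 = -½)
t = -4 (t = 2 - 6 = -4)
(-40846 + 27737)*(9191 + (-12 + (2 + Y(4)*t))*106) = (-40846 + 27737)*(9191 + (-12 + (2 - ½*(-4)))*106) = -13109*(9191 + (-12 + (2 + 2))*106) = -13109*(9191 + (-12 + 4)*106) = -13109*(9191 - 8*106) = -13109*(9191 - 848) = -13109*8343 = -109368387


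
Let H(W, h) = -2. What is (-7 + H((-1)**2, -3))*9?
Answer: -81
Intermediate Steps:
(-7 + H((-1)**2, -3))*9 = (-7 - 2)*9 = -9*9 = -81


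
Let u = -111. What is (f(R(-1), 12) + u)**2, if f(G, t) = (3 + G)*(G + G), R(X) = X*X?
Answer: 10609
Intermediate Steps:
R(X) = X**2
f(G, t) = 2*G*(3 + G) (f(G, t) = (3 + G)*(2*G) = 2*G*(3 + G))
(f(R(-1), 12) + u)**2 = (2*(-1)**2*(3 + (-1)**2) - 111)**2 = (2*1*(3 + 1) - 111)**2 = (2*1*4 - 111)**2 = (8 - 111)**2 = (-103)**2 = 10609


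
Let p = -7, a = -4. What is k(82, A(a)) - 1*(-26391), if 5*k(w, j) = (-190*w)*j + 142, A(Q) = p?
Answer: 241157/5 ≈ 48231.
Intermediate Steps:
A(Q) = -7
k(w, j) = 142/5 - 38*j*w (k(w, j) = ((-190*w)*j + 142)/5 = (-190*j*w + 142)/5 = (142 - 190*j*w)/5 = 142/5 - 38*j*w)
k(82, A(a)) - 1*(-26391) = (142/5 - 38*(-7)*82) - 1*(-26391) = (142/5 + 21812) + 26391 = 109202/5 + 26391 = 241157/5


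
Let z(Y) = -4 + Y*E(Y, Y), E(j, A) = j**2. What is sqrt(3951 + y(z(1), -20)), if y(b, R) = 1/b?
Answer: 2*sqrt(8889)/3 ≈ 62.854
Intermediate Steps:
z(Y) = -4 + Y**3 (z(Y) = -4 + Y*Y**2 = -4 + Y**3)
sqrt(3951 + y(z(1), -20)) = sqrt(3951 + 1/(-4 + 1**3)) = sqrt(3951 + 1/(-4 + 1)) = sqrt(3951 + 1/(-3)) = sqrt(3951 - 1/3) = sqrt(11852/3) = 2*sqrt(8889)/3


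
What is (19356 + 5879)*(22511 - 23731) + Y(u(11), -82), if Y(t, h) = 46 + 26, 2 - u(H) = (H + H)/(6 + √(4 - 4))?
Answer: -30786628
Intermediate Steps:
u(H) = 2 - H/3 (u(H) = 2 - (H + H)/(6 + √(4 - 4)) = 2 - 2*H/(6 + √0) = 2 - 2*H/(6 + 0) = 2 - 2*H/6 = 2 - H/3)
Y(t, h) = 72
(19356 + 5879)*(22511 - 23731) + Y(u(11), -82) = (19356 + 5879)*(22511 - 23731) + 72 = 25235*(-1220) + 72 = -30786700 + 72 = -30786628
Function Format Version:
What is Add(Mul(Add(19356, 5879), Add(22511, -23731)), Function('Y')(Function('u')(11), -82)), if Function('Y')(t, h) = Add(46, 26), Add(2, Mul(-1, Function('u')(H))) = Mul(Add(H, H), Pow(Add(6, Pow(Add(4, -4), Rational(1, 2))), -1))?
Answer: -30786628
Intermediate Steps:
Function('u')(H) = Add(2, Mul(Rational(-1, 3), H)) (Function('u')(H) = Add(2, Mul(-1, Mul(Add(H, H), Pow(Add(6, Pow(Add(4, -4), Rational(1, 2))), -1)))) = Add(2, Mul(-1, Mul(Mul(2, H), Pow(Add(6, Pow(0, Rational(1, 2))), -1)))) = Add(2, Mul(-1, Mul(Mul(2, H), Pow(Add(6, 0), -1)))) = Add(2, Mul(-1, Mul(Mul(2, H), Pow(6, -1)))) = Add(2, Mul(-1, Mul(Mul(2, H), Rational(1, 6)))) = Add(2, Mul(-1, Mul(Rational(1, 3), H))) = Add(2, Mul(Rational(-1, 3), H)))
Function('Y')(t, h) = 72
Add(Mul(Add(19356, 5879), Add(22511, -23731)), Function('Y')(Function('u')(11), -82)) = Add(Mul(Add(19356, 5879), Add(22511, -23731)), 72) = Add(Mul(25235, -1220), 72) = Add(-30786700, 72) = -30786628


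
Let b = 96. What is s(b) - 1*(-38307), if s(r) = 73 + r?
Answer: 38476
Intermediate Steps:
s(b) - 1*(-38307) = (73 + 96) - 1*(-38307) = 169 + 38307 = 38476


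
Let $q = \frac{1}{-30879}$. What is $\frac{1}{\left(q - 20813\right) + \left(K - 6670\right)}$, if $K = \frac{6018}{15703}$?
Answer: $- \frac{484892937}{13326126773452} \approx -3.6387 \cdot 10^{-5}$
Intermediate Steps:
$q = - \frac{1}{30879} \approx -3.2384 \cdot 10^{-5}$
$K = \frac{6018}{15703}$ ($K = 6018 \cdot \frac{1}{15703} = \frac{6018}{15703} \approx 0.38324$)
$\frac{1}{\left(q - 20813\right) + \left(K - 6670\right)} = \frac{1}{\left(- \frac{1}{30879} - 20813\right) + \left(\frac{6018}{15703} - 6670\right)} = \frac{1}{- \frac{642684628}{30879} - \frac{104732992}{15703}} = \frac{1}{- \frac{13326126773452}{484892937}} = - \frac{484892937}{13326126773452}$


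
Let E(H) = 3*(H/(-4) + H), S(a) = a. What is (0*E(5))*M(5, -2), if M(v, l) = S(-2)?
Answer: 0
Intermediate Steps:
E(H) = 9*H/4 (E(H) = 3*(H*(-¼) + H) = 3*(-H/4 + H) = 3*(3*H/4) = 9*H/4)
M(v, l) = -2
(0*E(5))*M(5, -2) = (0*((9/4)*5))*(-2) = (0*(45/4))*(-2) = 0*(-2) = 0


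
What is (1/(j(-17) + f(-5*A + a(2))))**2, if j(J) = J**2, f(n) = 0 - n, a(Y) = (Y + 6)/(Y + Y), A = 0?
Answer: 1/82369 ≈ 1.2140e-5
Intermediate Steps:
a(Y) = (6 + Y)/(2*Y) (a(Y) = (6 + Y)/((2*Y)) = (6 + Y)*(1/(2*Y)) = (6 + Y)/(2*Y))
f(n) = -n
(1/(j(-17) + f(-5*A + a(2))))**2 = (1/((-17)**2 - (-5*0 + (1/2)*(6 + 2)/2)))**2 = (1/(289 - (0 + (1/2)*(1/2)*8)))**2 = (1/(289 - (0 + 2)))**2 = (1/(289 - 1*2))**2 = (1/(289 - 2))**2 = (1/287)**2 = 1/82369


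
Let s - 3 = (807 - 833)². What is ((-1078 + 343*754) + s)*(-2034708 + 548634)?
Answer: -383738486502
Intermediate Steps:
s = 679 (s = 3 + (807 - 833)² = 3 + (-26)² = 3 + 676 = 679)
((-1078 + 343*754) + s)*(-2034708 + 548634) = ((-1078 + 343*754) + 679)*(-2034708 + 548634) = ((-1078 + 258622) + 679)*(-1486074) = (257544 + 679)*(-1486074) = 258223*(-1486074) = -383738486502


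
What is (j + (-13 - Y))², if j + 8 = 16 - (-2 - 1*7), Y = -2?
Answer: 36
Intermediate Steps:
j = 17 (j = -8 + (16 - (-2 - 1*7)) = -8 + (16 - (-2 - 7)) = -8 + (16 - 1*(-9)) = -8 + (16 + 9) = -8 + 25 = 17)
(j + (-13 - Y))² = (17 + (-13 - 1*(-2)))² = (17 + (-13 + 2))² = (17 - 11)² = 6² = 36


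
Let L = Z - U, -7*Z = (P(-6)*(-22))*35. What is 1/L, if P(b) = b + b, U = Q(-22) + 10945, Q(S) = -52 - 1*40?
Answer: -1/12173 ≈ -8.2149e-5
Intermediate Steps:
Q(S) = -92 (Q(S) = -52 - 40 = -92)
U = 10853 (U = -92 + 10945 = 10853)
P(b) = 2*b
Z = -1320 (Z = -(2*(-6))*(-22)*35/7 = -(-12*(-22))*35/7 = -264*35/7 = -⅐*9240 = -1320)
L = -12173 (L = -1320 - 1*10853 = -1320 - 10853 = -12173)
1/L = 1/(-12173) = -1/12173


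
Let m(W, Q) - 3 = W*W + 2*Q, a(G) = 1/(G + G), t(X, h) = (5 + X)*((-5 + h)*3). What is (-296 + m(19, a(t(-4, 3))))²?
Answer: 165649/36 ≈ 4601.4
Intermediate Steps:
t(X, h) = (-15 + 3*h)*(5 + X) (t(X, h) = (5 + X)*(-15 + 3*h) = (-15 + 3*h)*(5 + X))
a(G) = 1/(2*G)
m(W, Q) = 3 + W² + 2*Q (m(W, Q) = 3 + (W*W + 2*Q) = 3 + (W² + 2*Q) = 3 + W² + 2*Q)
(-296 + m(19, a(t(-4, 3))))² = (-296 + (3 + 19² + 2*(1/(2*(-75 - 15*(-4) + 15*3 + 3*(-4)*3)))))² = (-296 + (3 + 361 + 2*(1/(2*(-75 + 60 + 45 - 36)))))² = (-296 + (3 + 361 + 2*((½)/(-6))))² = (-296 + (3 + 361 + 2*((½)*(-⅙))))² = (-296 + (3 + 361 + 2*(-1/12)))² = (-296 + (3 + 361 - ⅙))² = (-296 + 2183/6)² = (407/6)² = 165649/36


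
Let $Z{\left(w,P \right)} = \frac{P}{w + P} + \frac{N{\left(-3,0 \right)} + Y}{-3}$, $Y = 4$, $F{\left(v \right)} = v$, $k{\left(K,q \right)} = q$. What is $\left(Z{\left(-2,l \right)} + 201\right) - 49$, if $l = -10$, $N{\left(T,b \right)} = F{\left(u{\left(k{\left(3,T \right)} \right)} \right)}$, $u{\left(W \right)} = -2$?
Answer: $\frac{913}{6} \approx 152.17$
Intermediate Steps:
$N{\left(T,b \right)} = -2$
$Z{\left(w,P \right)} = - \frac{2}{3} + \frac{P}{P + w}$ ($Z{\left(w,P \right)} = \frac{P}{w + P} + \frac{-2 + 4}{-3} = \frac{P}{P + w} + 2 \left(- \frac{1}{3}\right) = \frac{P}{P + w} - \frac{2}{3} = - \frac{2}{3} + \frac{P}{P + w}$)
$\left(Z{\left(-2,l \right)} + 201\right) - 49 = \left(\frac{-10 - -4}{3 \left(-10 - 2\right)} + 201\right) - 49 = \left(\frac{-10 + 4}{3 \left(-12\right)} + 201\right) - 49 = \left(\frac{1}{3} \left(- \frac{1}{12}\right) \left(-6\right) + 201\right) - 49 = \left(\frac{1}{6} + 201\right) - 49 = \frac{1207}{6} - 49 = \frac{913}{6}$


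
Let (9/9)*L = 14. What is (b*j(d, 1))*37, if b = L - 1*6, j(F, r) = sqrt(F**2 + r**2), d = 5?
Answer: 296*sqrt(26) ≈ 1509.3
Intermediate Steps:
L = 14
b = 8 (b = 14 - 1*6 = 14 - 6 = 8)
(b*j(d, 1))*37 = (8*sqrt(5**2 + 1**2))*37 = (8*sqrt(25 + 1))*37 = (8*sqrt(26))*37 = 296*sqrt(26)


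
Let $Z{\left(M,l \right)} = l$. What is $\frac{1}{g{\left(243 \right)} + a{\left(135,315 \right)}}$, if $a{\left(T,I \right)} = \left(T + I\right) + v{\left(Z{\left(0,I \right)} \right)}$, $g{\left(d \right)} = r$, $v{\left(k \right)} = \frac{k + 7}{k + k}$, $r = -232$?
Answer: $\frac{45}{9833} \approx 0.0045764$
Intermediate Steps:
$v{\left(k \right)} = \frac{7 + k}{2 k}$
$g{\left(d \right)} = -232$
$a{\left(T,I \right)} = I + T + \frac{7 + I}{2 I}$ ($a{\left(T,I \right)} = \left(T + I\right) + \frac{7 + I}{2 I} = \left(I + T\right) + \frac{7 + I}{2 I} = I + T + \frac{7 + I}{2 I}$)
$\frac{1}{g{\left(243 \right)} + a{\left(135,315 \right)}} = \frac{1}{-232 + \left(\frac{1}{2} + 315 + 135 + \frac{7}{2 \cdot 315}\right)} = \frac{1}{-232 + \left(\frac{1}{2} + 315 + 135 + \frac{7}{2} \cdot \frac{1}{315}\right)} = \frac{1}{-232 + \left(\frac{1}{2} + 315 + 135 + \frac{1}{90}\right)} = \frac{1}{-232 + \frac{20273}{45}} = \frac{1}{\frac{9833}{45}} = \frac{45}{9833}$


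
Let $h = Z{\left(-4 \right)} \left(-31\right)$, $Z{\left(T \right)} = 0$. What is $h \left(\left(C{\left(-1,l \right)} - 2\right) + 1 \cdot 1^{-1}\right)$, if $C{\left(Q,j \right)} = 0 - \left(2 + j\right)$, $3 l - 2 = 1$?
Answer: $0$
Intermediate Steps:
$l = 1$ ($l = \frac{2}{3} + \frac{1}{3} \cdot 1 = \frac{2}{3} + \frac{1}{3} = 1$)
$C{\left(Q,j \right)} = -2 - j$
$h = 0$ ($h = 0 \left(-31\right) = 0$)
$h \left(\left(C{\left(-1,l \right)} - 2\right) + 1 \cdot 1^{-1}\right) = 0 \left(\left(\left(-2 - 1\right) - 2\right) + 1 \cdot 1^{-1}\right) = 0 \left(\left(\left(-2 - 1\right) - 2\right) + 1 \cdot 1\right) = 0 \left(\left(-3 - 2\right) + 1\right) = 0 \left(-5 + 1\right) = 0 \left(-4\right) = 0$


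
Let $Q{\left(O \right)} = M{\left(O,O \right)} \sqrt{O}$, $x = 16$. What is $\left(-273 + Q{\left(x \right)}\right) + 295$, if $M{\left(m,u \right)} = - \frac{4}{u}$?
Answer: $21$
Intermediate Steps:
$Q{\left(O \right)} = - \frac{4}{\sqrt{O}}$ ($Q{\left(O \right)} = - \frac{4}{O} \sqrt{O} = - \frac{4}{\sqrt{O}}$)
$\left(-273 + Q{\left(x \right)}\right) + 295 = \left(-273 - \frac{4}{4}\right) + 295 = \left(-273 - 1\right) + 295 = -274 + 295 = 21$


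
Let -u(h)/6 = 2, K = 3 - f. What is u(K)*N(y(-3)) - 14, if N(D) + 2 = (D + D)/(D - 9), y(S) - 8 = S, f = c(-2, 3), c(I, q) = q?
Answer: 40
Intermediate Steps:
f = 3
y(S) = 8 + S
K = 0 (K = 3 - 1*3 = 3 - 3 = 0)
N(D) = -2 + 2*D/(-9 + D) (N(D) = -2 + (D + D)/(D - 9) = -2 + (2*D)/(-9 + D) = -2 + 2*D/(-9 + D))
u(h) = -12 (u(h) = -6*2 = -12)
u(K)*N(y(-3)) - 14 = -216/(-9 + (8 - 3)) - 14 = -216/(-9 + 5) - 14 = -216/(-4) - 14 = -216*(-1)/4 - 14 = -12*(-9/2) - 14 = 54 - 14 = 40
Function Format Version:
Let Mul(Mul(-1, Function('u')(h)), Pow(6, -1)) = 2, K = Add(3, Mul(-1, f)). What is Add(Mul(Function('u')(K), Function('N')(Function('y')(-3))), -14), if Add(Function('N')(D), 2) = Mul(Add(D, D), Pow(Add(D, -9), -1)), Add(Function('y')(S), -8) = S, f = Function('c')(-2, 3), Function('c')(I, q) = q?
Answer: 40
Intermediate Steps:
f = 3
Function('y')(S) = Add(8, S)
K = 0 (K = Add(3, Mul(-1, 3)) = Add(3, -3) = 0)
Function('N')(D) = Add(-2, Mul(2, D, Pow(Add(-9, D), -1))) (Function('N')(D) = Add(-2, Mul(Add(D, D), Pow(Add(D, -9), -1))) = Add(-2, Mul(Mul(2, D), Pow(Add(-9, D), -1))) = Add(-2, Mul(2, D, Pow(Add(-9, D), -1))))
Function('u')(h) = -12 (Function('u')(h) = Mul(-6, 2) = -12)
Add(Mul(Function('u')(K), Function('N')(Function('y')(-3))), -14) = Add(Mul(-12, Mul(18, Pow(Add(-9, Add(8, -3)), -1))), -14) = Add(Mul(-12, Mul(18, Pow(Add(-9, 5), -1))), -14) = Add(Mul(-12, Mul(18, Pow(-4, -1))), -14) = Add(Mul(-12, Mul(18, Rational(-1, 4))), -14) = Add(Mul(-12, Rational(-9, 2)), -14) = Add(54, -14) = 40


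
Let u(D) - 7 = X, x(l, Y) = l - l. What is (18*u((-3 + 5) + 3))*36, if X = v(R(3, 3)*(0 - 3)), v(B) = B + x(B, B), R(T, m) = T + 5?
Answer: -11016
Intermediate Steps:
R(T, m) = 5 + T
x(l, Y) = 0
v(B) = B (v(B) = B + 0 = B)
X = -24 (X = (5 + 3)*(0 - 3) = 8*(-3) = -24)
u(D) = -17 (u(D) = 7 - 24 = -17)
(18*u((-3 + 5) + 3))*36 = (18*(-17))*36 = -306*36 = -11016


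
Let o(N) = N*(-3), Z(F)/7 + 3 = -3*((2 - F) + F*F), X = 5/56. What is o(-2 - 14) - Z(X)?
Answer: 48963/448 ≈ 109.29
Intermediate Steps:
X = 5/56 (X = 5*(1/56) = 5/56 ≈ 0.089286)
Z(F) = -63 - 21*F² + 21*F (Z(F) = -21 + 7*(-3*((2 - F) + F*F)) = -21 + 7*(-3*((2 - F) + F²)) = -21 + 7*(-3*(2 + F² - F)) = -21 + 7*(-6 - 3*F² + 3*F) = -21 + (-42 - 21*F² + 21*F) = -63 - 21*F² + 21*F)
o(N) = -3*N
o(-2 - 14) - Z(X) = -3*(-2 - 14) - (-63 - 21*(5/56)² + 21*(5/56)) = -3*(-16) - (-63 - 21*25/3136 + 15/8) = 48 - (-63 - 75/448 + 15/8) = 48 - 1*(-27459/448) = 48 + 27459/448 = 48963/448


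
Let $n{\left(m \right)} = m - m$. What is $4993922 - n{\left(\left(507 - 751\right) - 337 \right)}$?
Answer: $4993922$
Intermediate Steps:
$n{\left(m \right)} = 0$
$4993922 - n{\left(\left(507 - 751\right) - 337 \right)} = 4993922 - 0 = 4993922 + 0 = 4993922$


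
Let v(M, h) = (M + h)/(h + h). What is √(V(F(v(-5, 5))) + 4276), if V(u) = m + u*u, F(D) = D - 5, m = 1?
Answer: 3*√478 ≈ 65.590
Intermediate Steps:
v(M, h) = (M + h)/(2*h) (v(M, h) = (M + h)/((2*h)) = (M + h)*(1/(2*h)) = (M + h)/(2*h))
F(D) = -5 + D
V(u) = 1 + u² (V(u) = 1 + u*u = 1 + u²)
√(V(F(v(-5, 5))) + 4276) = √((1 + (-5 + (½)*(-5 + 5)/5)²) + 4276) = √((1 + (-5 + (½)*(⅕)*0)²) + 4276) = √((1 + (-5 + 0)²) + 4276) = √((1 + (-5)²) + 4276) = √((1 + 25) + 4276) = √(26 + 4276) = √4302 = 3*√478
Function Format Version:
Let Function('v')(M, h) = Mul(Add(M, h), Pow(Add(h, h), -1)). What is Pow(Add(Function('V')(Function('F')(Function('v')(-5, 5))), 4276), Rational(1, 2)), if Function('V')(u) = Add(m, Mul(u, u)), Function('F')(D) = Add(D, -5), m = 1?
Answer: Mul(3, Pow(478, Rational(1, 2))) ≈ 65.590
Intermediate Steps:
Function('v')(M, h) = Mul(Rational(1, 2), Pow(h, -1), Add(M, h)) (Function('v')(M, h) = Mul(Add(M, h), Pow(Mul(2, h), -1)) = Mul(Add(M, h), Mul(Rational(1, 2), Pow(h, -1))) = Mul(Rational(1, 2), Pow(h, -1), Add(M, h)))
Function('F')(D) = Add(-5, D)
Function('V')(u) = Add(1, Pow(u, 2)) (Function('V')(u) = Add(1, Mul(u, u)) = Add(1, Pow(u, 2)))
Pow(Add(Function('V')(Function('F')(Function('v')(-5, 5))), 4276), Rational(1, 2)) = Pow(Add(Add(1, Pow(Add(-5, Mul(Rational(1, 2), Pow(5, -1), Add(-5, 5))), 2)), 4276), Rational(1, 2)) = Pow(Add(Add(1, Pow(Add(-5, Mul(Rational(1, 2), Rational(1, 5), 0)), 2)), 4276), Rational(1, 2)) = Pow(Add(Add(1, Pow(Add(-5, 0), 2)), 4276), Rational(1, 2)) = Pow(Add(Add(1, Pow(-5, 2)), 4276), Rational(1, 2)) = Pow(Add(Add(1, 25), 4276), Rational(1, 2)) = Pow(Add(26, 4276), Rational(1, 2)) = Pow(4302, Rational(1, 2)) = Mul(3, Pow(478, Rational(1, 2)))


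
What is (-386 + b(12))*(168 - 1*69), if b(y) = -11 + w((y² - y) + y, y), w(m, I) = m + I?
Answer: -23859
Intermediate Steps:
w(m, I) = I + m
b(y) = -11 + y + y² (b(y) = -11 + (y + ((y² - y) + y)) = -11 + (y + y²) = -11 + y + y²)
(-386 + b(12))*(168 - 1*69) = (-386 + (-11 + 12 + 12²))*(168 - 1*69) = (-386 + (-11 + 12 + 144))*(168 - 69) = (-386 + 145)*99 = -241*99 = -23859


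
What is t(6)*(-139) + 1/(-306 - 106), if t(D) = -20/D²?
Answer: 286331/3708 ≈ 77.220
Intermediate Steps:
t(D) = -20/D²
t(6)*(-139) + 1/(-306 - 106) = -20/6²*(-139) + 1/(-306 - 106) = -20*1/36*(-139) + 1/(-412) = -5/9*(-139) - 1/412 = 695/9 - 1/412 = 286331/3708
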